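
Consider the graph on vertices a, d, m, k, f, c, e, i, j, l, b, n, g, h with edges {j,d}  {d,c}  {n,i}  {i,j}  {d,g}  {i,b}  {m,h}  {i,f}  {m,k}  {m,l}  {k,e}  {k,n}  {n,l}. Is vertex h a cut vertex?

No

Deleting h leaves 2 components (was 2), so h is not a cut vertex.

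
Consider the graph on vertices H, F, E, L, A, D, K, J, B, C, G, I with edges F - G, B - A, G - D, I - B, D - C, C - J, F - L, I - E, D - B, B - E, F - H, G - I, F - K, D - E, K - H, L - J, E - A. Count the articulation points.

Removing F increases the component count from 1 to 2, so F is a cut vertex.
By contrast removing H leaves 1 component; it is not a cut vertex. No other vertex is a cut vertex either.

1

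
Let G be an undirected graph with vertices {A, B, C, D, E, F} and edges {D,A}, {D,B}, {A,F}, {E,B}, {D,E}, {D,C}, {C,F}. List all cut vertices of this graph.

D

Removing D increases the component count from 1 to 2, so D is a cut vertex.
By contrast removing F leaves 1 component; it is not a cut vertex. No other vertex is a cut vertex either.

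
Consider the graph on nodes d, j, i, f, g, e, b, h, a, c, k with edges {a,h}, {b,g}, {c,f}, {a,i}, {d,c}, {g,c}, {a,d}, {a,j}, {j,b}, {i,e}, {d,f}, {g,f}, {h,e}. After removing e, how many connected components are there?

With e gone, the remaining components are: {k}; {a, b, c, d, f, g, h, i, j}.
That is 2 components.

2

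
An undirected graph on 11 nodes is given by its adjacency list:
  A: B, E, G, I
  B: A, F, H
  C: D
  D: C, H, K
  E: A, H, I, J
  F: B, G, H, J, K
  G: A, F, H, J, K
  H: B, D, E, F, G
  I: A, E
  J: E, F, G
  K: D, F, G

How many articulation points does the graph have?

1

Removing D increases the component count from 1 to 2, so D is a cut vertex.
By contrast removing F leaves 1 component; it is not a cut vertex. No other vertex is a cut vertex either.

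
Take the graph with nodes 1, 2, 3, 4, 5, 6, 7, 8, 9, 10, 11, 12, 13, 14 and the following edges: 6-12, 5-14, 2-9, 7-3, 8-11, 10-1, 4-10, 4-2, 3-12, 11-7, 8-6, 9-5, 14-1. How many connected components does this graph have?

13 is isolated — a component by itself.
Starting from 3 we can reach 3, 6, 7, 8, 11, 12. That is one component of size 6.
Starting from 1 we can reach 1, 2, 4, 5, 9, 10, 14. That is one component of size 7.
Total: 3 components.

3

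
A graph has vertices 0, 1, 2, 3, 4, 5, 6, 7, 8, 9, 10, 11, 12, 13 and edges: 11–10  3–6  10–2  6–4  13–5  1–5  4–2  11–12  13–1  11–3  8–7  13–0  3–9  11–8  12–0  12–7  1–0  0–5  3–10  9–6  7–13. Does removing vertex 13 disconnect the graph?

No

Deleting 13 leaves 1 component (was 1) (its neighbors 0, 1, 5, 7 remain connected to each other), so 13 is not a cut vertex.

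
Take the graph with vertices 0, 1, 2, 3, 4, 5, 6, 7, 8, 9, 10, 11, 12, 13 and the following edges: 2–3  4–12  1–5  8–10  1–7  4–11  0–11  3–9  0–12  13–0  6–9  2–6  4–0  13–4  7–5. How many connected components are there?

Starting from 8 we can reach 8, 10. That is one component of size 2.
Starting from 1 we can reach 1, 5, 7. That is one component of size 3.
Starting from 2 we can reach 2, 3, 6, 9. That is one component of size 4.
Starting from 0 we can reach 0, 4, 11, 12, 13. That is one component of size 5.
Total: 4 components.

4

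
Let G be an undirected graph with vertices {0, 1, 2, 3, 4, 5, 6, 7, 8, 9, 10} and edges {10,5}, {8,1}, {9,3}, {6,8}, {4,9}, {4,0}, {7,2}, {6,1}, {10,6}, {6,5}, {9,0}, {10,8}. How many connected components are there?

3

Starting from 2 we can reach 2, 7. That is one component of size 2.
Starting from 0 we can reach 0, 3, 4, 9. That is one component of size 4.
Starting from 1 we can reach 1, 5, 6, 8, 10. That is one component of size 5.
Total: 3 components.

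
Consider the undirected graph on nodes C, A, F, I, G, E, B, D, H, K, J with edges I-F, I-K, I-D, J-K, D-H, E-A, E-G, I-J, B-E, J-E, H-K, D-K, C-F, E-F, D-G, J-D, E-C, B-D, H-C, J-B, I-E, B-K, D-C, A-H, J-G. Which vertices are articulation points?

none

Removing E, for instance, still leaves 1 component. No single vertex removal increases the component count — the graph has no articulation points.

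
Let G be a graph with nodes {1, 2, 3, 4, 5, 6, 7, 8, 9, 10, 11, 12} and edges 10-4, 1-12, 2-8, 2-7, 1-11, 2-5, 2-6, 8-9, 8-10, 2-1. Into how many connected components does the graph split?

2

3 is isolated — a component by itself.
Starting from 1 we can reach 1, 2, 4, 5, 6, 7, 8, 9, 10, 11, 12. That is one component of size 11.
Total: 2 components.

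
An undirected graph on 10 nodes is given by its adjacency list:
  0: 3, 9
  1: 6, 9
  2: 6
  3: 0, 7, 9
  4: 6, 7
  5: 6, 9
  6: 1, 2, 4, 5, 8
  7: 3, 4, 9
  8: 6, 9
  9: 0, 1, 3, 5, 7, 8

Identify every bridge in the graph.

The edges on the cycle 9-7-3-0-9 are not bridges since each lies on that cycle.
But removing 6-2 disconnects 6 from 2 — this is a bridge.

2-6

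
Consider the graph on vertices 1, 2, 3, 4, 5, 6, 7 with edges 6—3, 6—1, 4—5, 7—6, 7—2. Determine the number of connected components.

2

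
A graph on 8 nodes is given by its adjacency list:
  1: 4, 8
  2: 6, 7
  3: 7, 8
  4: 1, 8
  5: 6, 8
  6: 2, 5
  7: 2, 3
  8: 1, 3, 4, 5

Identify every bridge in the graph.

The edges on the cycle 8-1-4-8 are not bridges since each lies on that cycle.
Every edge lies on some cycle, so there are no bridges.

none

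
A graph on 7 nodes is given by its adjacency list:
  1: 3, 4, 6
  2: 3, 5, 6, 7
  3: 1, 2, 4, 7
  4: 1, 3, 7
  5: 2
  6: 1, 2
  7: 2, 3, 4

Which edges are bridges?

The edges on the cycle 3-4-1-3 are not bridges since each lies on that cycle.
But removing 5-2 disconnects 5 from 2 — this is a bridge.

2-5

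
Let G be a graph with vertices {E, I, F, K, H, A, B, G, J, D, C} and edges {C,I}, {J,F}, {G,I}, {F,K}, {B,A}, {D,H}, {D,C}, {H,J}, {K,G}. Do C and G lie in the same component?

Yes

From C we can reach C, D, F, G, H, I, J, K, which includes G.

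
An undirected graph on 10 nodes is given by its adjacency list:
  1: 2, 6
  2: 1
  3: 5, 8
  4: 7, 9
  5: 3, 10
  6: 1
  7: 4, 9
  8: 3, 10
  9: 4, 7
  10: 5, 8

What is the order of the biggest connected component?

Starting from 4 we can reach 4, 7, 9. That is one component of size 3.
Starting from 1 we can reach 1, 2, 6. That is one component of size 3.
Starting from 3 we can reach 3, 5, 8, 10. That is one component of size 4.
The largest has 4 vertices.

4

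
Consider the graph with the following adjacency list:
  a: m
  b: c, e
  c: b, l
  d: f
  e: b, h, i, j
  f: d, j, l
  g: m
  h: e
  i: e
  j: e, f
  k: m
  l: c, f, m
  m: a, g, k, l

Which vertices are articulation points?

Removing e increases the component count from 1 to 3, so e is a cut vertex.
Removing f increases the component count from 1 to 2, so f is a cut vertex.
Removing l increases the component count from 1 to 2, so l is a cut vertex.
Likewise m is a cut vertex.
By contrast removing j leaves 1 component; it is not a cut vertex. No other vertex is a cut vertex either.

e, f, l, m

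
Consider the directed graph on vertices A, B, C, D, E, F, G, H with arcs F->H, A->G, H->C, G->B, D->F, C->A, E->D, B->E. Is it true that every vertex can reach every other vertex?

Yes

From D we can reach every vertex (A, B, C, D, E, F, G, H), and every vertex can reach D (A, B, C, D, E, F, G, H). So the whole graph is one strongly connected component.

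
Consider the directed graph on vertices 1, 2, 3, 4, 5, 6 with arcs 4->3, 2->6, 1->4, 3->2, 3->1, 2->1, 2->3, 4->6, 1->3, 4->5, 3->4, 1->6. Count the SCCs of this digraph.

3

{1, 2, 3, 4} are all mutually reachable — one SCC of size 4.
{5} is an SCC by itself.
{6} is an SCC by itself.
That gives 3 strongly connected components.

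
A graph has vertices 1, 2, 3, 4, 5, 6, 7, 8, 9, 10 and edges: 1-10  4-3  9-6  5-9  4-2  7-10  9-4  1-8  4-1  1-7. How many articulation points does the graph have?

Removing 1 increases the component count from 1 to 3, so 1 is a cut vertex.
Removing 4 increases the component count from 1 to 4, so 4 is a cut vertex.
Removing 9 increases the component count from 1 to 3, so 9 is a cut vertex.
By contrast removing 8 leaves 1 component; it is not a cut vertex. No other vertex is a cut vertex either.

3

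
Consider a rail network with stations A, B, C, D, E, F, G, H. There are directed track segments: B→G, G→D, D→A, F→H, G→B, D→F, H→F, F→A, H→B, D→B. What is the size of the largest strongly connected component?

{B, D, F, G, H} are all mutually reachable — one SCC of size 5.
{C} is an SCC by itself.
{E} is an SCC by itself.
{A} is an SCC by itself.
The largest has 5 vertices.

5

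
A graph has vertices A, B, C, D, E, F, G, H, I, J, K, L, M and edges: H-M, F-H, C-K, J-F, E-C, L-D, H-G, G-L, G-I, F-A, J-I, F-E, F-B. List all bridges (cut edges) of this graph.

A-F, B-F, C-E, C-K, D-L, E-F, G-L, H-M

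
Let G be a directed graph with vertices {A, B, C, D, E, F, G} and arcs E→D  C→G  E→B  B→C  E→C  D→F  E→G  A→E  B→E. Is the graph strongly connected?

There is no directed path from G to B, so the graph is not strongly connected.

No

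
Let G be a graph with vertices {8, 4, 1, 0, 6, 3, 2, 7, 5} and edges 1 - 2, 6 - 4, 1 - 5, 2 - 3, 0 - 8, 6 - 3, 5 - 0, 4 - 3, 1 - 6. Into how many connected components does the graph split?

7 is isolated — a component by itself.
Starting from 0 we can reach 0, 1, 2, 3, 4, 5, 6, 8. That is one component of size 8.
Total: 2 components.

2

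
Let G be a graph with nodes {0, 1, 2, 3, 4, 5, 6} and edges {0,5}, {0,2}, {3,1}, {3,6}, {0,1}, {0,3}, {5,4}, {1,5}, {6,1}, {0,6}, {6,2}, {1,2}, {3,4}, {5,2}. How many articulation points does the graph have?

Removing 0, for instance, still leaves 1 component. No single vertex removal increases the component count — the graph has no articulation points.

0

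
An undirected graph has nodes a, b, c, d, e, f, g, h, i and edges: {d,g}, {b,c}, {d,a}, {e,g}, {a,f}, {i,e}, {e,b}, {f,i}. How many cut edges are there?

2

The edges on the cycle d-a-f-i-e-g-d are not bridges since each lies on that cycle.
But removing b - c disconnects b from c; removing e - b disconnects e from b — these are bridges.
That makes 2 bridges.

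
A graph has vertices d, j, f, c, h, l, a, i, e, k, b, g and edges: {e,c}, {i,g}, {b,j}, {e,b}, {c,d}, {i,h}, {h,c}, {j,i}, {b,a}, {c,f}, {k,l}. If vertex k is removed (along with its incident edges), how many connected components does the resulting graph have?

With k gone, the remaining components are: {l}; {a, b, c, d, e, f, g, h, i, j}.
That is 2 components.

2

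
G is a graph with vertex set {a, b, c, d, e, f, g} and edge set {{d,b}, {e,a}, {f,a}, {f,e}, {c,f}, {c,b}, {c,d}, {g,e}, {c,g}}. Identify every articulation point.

c

Removing c increases the component count from 1 to 2, so c is a cut vertex.
By contrast removing b leaves 1 component; it is not a cut vertex. No other vertex is a cut vertex either.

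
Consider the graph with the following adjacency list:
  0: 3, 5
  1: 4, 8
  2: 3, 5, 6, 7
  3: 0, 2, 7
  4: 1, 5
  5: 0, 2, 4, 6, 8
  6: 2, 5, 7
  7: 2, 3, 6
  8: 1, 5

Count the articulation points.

Removing 5 increases the component count from 1 to 2, so 5 is a cut vertex.
By contrast removing 1 leaves 1 component; it is not a cut vertex. No other vertex is a cut vertex either.

1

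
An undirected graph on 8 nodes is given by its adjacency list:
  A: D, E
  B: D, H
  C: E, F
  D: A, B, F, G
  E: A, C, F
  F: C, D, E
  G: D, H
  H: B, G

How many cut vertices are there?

Removing D increases the component count from 1 to 2, so D is a cut vertex.
By contrast removing C leaves 1 component; it is not a cut vertex. No other vertex is a cut vertex either.

1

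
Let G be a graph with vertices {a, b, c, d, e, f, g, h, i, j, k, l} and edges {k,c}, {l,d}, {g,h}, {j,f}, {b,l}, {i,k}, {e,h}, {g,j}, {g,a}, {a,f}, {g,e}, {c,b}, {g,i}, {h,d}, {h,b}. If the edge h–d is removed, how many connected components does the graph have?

h and d are still connected via h-b-l-d, so the component count stays at 1.

1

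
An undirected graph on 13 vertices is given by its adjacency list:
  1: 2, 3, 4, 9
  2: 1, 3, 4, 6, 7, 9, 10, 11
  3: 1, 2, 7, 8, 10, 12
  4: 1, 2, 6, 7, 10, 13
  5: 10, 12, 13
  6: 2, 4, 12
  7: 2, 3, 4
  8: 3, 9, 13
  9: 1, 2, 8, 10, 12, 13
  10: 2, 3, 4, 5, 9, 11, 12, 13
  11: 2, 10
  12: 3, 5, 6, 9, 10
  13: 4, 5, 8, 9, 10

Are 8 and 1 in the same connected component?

Yes

From 8 we can reach 1, 2, 3, 4, 5, 6, 7, 8, 9, 10, 11, 12, 13, which includes 1.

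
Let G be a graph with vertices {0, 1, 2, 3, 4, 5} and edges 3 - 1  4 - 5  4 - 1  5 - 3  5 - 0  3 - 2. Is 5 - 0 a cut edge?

Yes

Removing 5 - 0 leaves no path between 5 and 0: the component count goes from 1 to 2. So it is a bridge.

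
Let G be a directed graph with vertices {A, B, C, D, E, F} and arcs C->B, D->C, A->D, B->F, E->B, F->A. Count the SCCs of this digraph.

2

{A, B, C, D, F} are all mutually reachable — one SCC of size 5.
{E} is an SCC by itself.
That gives 2 strongly connected components.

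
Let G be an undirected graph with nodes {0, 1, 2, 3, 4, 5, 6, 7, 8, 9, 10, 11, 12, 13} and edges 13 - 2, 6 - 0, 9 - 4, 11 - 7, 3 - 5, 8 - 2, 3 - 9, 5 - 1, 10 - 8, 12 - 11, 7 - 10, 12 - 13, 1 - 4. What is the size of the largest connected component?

Starting from 0 we can reach 0, 6. That is one component of size 2.
Starting from 1 we can reach 1, 3, 4, 5, 9. That is one component of size 5.
Starting from 2 we can reach 2, 7, 8, 10, 11, 12, 13. That is one component of size 7.
The largest has 7 vertices.

7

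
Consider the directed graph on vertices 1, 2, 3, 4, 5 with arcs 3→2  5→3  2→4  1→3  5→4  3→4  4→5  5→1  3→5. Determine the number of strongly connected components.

{1, 2, 3, 4, 5} are all mutually reachable — one SCC of size 5.
That gives 1 strongly connected component.

1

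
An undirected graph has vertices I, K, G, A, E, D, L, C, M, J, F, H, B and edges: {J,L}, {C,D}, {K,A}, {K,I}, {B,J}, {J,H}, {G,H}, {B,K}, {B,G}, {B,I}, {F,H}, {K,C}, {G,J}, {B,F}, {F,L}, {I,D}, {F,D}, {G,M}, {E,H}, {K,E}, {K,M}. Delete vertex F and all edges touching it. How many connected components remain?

With F gone, the remaining components are: {A, B, C, D, E, G, H, I, J, K, L, M}.
That is 1 component.

1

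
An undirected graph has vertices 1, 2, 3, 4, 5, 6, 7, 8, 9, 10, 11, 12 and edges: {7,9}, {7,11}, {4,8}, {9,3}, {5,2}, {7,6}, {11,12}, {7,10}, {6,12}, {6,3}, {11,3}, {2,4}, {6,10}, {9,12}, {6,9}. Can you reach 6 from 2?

The component containing 2 is {2, 4, 5, 8}, and 6 is not in it.

No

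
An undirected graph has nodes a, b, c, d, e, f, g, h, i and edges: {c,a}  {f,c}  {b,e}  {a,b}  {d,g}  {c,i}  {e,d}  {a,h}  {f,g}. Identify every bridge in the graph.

a-h, c-i

The edges on the cycle f-c-a-b-e-d-g-f are not bridges since each lies on that cycle.
But removing i - c disconnects i from c; removing a - h disconnects a from h — these are bridges.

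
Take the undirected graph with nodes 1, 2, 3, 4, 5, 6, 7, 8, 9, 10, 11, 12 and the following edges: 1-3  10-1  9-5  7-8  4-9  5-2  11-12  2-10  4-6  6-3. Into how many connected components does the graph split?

Starting from 11 we can reach 11, 12. That is one component of size 2.
Starting from 7 we can reach 7, 8. That is one component of size 2.
Starting from 1 we can reach 1, 2, 3, 4, 5, 6, 9, 10. That is one component of size 8.
Total: 3 components.

3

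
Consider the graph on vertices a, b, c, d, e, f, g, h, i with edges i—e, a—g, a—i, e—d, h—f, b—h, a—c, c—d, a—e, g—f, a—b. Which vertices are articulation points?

a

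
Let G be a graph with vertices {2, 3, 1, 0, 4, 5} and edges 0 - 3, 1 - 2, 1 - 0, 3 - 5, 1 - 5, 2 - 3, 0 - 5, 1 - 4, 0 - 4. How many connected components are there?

Starting from 0 we can reach 0, 1, 2, 3, 4, 5. That is one component of size 6.
Total: 1 component.

1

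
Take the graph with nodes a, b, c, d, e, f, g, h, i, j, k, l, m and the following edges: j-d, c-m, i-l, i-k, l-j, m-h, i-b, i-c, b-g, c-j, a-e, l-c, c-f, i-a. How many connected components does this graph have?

Starting from a we can reach a, b, c, d, e, f, g, h, i, j, k, l, m. That is one component of size 13.
Total: 1 component.

1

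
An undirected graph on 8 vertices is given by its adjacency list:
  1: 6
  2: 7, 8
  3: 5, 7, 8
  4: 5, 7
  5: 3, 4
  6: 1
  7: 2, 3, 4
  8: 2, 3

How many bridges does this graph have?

1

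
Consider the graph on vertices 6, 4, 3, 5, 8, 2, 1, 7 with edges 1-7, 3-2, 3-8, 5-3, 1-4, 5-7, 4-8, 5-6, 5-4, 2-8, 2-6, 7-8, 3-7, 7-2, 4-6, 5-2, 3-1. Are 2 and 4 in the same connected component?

From 2 we can reach 1, 2, 3, 4, 5, 6, 7, 8, which includes 4.

Yes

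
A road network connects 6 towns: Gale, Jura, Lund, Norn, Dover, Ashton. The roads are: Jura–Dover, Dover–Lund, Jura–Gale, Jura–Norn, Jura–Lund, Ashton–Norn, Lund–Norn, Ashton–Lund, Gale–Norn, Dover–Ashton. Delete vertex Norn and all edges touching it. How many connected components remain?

With Norn gone, the remaining components are: {Gale, Jura, Lund, Dover, Ashton}.
That is 1 component.

1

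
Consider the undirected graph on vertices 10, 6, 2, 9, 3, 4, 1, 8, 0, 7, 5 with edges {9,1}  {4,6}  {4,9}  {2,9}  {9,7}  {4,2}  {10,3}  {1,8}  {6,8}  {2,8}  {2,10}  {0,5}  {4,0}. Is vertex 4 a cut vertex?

Yes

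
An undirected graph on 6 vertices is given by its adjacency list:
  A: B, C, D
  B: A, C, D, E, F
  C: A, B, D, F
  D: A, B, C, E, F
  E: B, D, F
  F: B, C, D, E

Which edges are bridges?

none

The edges on the cycle B-A-D-B are not bridges since each lies on that cycle.
Every edge lies on some cycle, so there are no bridges.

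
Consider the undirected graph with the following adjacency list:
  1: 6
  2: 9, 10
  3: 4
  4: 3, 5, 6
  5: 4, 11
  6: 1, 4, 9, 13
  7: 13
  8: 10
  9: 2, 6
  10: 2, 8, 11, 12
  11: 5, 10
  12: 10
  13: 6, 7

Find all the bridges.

1-6, 10-12, 10-8, 13-6, 13-7, 3-4

The edges on the cycle 4-5-11-10-2-9-6-4 are not bridges since each lies on that cycle.
But removing 8-10 disconnects 8 from 10; removing 10-12 disconnects 10 from 12; removing 13-6 disconnects 13 from 6; removing 4-3 disconnects 4 from 3 — these are bridges.
In total 6 edges are bridges.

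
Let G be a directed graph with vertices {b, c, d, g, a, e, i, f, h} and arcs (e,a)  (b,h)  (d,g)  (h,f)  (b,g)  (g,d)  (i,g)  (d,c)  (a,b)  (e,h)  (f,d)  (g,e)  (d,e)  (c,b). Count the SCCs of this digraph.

2

{a, b, c, d, e, f, g, h} are all mutually reachable — one SCC of size 8.
{i} is an SCC by itself.
That gives 2 strongly connected components.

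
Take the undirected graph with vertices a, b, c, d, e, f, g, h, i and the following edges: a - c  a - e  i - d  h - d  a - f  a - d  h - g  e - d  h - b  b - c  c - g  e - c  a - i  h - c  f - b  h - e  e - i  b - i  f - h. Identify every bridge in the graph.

The edges on the cycle f-h-g-c-b-f are not bridges since each lies on that cycle.
Every edge lies on some cycle, so there are no bridges.

none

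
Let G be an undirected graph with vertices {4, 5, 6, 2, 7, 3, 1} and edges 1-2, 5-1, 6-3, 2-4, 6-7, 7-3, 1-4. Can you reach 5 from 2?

Yes

From 2 we can reach 1, 2, 4, 5, which includes 5.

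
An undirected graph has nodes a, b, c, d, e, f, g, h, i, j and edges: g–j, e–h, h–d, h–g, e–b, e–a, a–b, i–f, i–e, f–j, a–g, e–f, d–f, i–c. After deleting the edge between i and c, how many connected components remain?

Before removal there is 1 component.
i–c is a bridge — removing it separates i's side from c's side.
After removal: 2 components.

2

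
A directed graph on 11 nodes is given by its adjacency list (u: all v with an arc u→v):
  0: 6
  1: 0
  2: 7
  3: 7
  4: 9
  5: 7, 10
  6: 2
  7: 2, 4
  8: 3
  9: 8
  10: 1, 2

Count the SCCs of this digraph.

6

{2, 3, 4, 7, 8, 9} are all mutually reachable — one SCC of size 6.
{0} is an SCC by itself.
{6} is an SCC by itself.
{5} is an SCC by itself.
{10} is an SCC by itself.
(and 1 more singleton SCC)
That gives 6 strongly connected components.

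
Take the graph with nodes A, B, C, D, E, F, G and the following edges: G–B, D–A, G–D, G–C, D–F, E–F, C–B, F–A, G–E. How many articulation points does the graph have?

1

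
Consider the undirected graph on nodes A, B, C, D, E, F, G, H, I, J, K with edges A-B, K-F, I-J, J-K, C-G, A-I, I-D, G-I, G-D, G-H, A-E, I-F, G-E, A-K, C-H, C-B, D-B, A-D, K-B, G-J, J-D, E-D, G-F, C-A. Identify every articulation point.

none

Removing J, for instance, still leaves 1 component. No single vertex removal increases the component count — the graph has no articulation points.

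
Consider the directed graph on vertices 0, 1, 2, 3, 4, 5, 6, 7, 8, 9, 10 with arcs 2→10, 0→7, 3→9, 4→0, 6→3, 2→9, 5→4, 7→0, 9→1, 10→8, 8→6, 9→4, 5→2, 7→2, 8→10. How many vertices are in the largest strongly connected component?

9

{0, 2, 3, 4, 6, 7, 8, 9, 10} are all mutually reachable — one SCC of size 9.
{1} is an SCC by itself.
{5} is an SCC by itself.
The largest has 9 vertices.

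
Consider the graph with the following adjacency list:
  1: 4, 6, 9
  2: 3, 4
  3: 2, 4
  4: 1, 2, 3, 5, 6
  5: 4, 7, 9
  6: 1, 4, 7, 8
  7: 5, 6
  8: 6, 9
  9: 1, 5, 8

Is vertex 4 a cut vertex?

Deleting 4 raises the number of components from 1 to 2, so 4 is a cut vertex.

Yes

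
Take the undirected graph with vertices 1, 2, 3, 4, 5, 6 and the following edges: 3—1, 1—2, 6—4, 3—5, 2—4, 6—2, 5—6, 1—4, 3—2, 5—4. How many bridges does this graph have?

The edges on the cycle 5-6-4-5 are not bridges since each lies on that cycle.
Every edge lies on some cycle, so there are no bridges.

0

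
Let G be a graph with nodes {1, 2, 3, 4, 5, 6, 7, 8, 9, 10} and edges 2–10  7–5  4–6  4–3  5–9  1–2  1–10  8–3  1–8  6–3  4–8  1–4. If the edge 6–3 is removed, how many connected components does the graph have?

2

6 and 3 are still connected via 6-4-3, so the component count stays at 2.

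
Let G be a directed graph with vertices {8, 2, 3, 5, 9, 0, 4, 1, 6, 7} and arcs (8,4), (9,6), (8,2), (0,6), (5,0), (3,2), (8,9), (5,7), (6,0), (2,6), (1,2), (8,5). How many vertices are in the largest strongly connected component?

{0, 6} are all mutually reachable — one SCC of size 2.
{7} is an SCC by itself.
{1} is an SCC by itself.
{4} is an SCC by itself.
{2} is an SCC by itself.
(and 4 more singleton SCCs)
The largest has 2 vertices.

2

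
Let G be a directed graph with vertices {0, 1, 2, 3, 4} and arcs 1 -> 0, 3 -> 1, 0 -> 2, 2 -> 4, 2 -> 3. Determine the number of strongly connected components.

{0, 1, 2, 3} are all mutually reachable — one SCC of size 4.
{4} is an SCC by itself.
That gives 2 strongly connected components.

2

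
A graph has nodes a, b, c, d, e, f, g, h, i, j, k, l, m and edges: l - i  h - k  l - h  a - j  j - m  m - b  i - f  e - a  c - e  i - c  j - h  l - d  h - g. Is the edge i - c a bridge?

No

After removing i - c, the path i-l-h-j-a-e-c still connects them, so the edge is not a bridge.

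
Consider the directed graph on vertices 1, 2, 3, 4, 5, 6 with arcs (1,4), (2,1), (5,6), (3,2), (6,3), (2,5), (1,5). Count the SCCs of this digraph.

2

{1, 2, 3, 5, 6} are all mutually reachable — one SCC of size 5.
{4} is an SCC by itself.
That gives 2 strongly connected components.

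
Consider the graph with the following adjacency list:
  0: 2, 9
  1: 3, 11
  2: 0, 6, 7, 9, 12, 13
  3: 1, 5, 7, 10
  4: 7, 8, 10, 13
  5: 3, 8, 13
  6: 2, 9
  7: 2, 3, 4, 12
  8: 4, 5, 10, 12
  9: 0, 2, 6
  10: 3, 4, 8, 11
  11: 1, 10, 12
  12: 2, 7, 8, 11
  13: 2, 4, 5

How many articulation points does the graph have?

1

Removing 2 increases the component count from 1 to 2, so 2 is a cut vertex.
By contrast removing 13 leaves 1 component; it is not a cut vertex. No other vertex is a cut vertex either.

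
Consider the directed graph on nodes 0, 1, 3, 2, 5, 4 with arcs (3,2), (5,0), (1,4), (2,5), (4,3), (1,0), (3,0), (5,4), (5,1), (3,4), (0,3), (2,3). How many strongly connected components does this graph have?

{0, 1, 2, 3, 4, 5} are all mutually reachable — one SCC of size 6.
That gives 1 strongly connected component.

1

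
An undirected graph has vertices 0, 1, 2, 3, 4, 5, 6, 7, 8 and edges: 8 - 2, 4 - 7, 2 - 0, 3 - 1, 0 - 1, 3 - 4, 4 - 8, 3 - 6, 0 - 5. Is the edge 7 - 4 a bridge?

Removing 7 - 4 leaves no path between 7 and 4: the component count goes from 1 to 2. So it is a bridge.

Yes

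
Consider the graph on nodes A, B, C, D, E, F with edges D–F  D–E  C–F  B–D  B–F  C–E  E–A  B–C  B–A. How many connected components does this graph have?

1

Starting from A we can reach A, B, C, D, E, F. That is one component of size 6.
Total: 1 component.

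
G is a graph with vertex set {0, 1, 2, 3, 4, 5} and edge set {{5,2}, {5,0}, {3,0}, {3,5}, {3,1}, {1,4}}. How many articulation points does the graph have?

Removing 1 increases the component count from 1 to 2, so 1 is a cut vertex.
Removing 3 increases the component count from 1 to 2, so 3 is a cut vertex.
Removing 5 increases the component count from 1 to 2, so 5 is a cut vertex.
By contrast removing 4 leaves 1 component; it is not a cut vertex. No other vertex is a cut vertex either.

3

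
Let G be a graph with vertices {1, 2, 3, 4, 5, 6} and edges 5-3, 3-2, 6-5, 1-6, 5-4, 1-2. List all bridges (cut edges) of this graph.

4-5

The edges on the cycle 1-6-5-3-2-1 are not bridges since each lies on that cycle.
But removing 5-4 disconnects 5 from 4 — this is a bridge.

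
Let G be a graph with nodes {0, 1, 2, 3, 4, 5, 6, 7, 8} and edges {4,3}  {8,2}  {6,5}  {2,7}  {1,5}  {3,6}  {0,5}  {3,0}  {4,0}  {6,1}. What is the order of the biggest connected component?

6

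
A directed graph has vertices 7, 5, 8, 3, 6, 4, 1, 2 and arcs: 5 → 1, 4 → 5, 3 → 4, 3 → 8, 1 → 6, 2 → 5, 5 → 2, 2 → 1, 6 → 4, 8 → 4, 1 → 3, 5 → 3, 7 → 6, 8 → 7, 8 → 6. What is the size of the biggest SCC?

8

{1, 2, 3, 4, 5, 6, 7, 8} are all mutually reachable — one SCC of size 8.
The largest has 8 vertices.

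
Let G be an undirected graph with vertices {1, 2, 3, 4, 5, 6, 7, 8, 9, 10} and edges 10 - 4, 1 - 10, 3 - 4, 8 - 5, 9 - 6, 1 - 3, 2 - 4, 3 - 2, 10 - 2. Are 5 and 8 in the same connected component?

From 5 we can reach 5, 8, which includes 8.

Yes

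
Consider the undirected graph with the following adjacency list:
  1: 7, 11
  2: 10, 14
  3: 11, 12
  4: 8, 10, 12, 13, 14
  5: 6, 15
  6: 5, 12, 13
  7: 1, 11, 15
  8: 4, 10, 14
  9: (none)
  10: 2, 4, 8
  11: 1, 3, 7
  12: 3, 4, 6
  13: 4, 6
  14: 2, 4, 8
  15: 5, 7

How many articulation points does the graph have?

Removing 4 increases the component count from 2 to 3, so 4 is a cut vertex.
By contrast removing 1 leaves 2 components; it is not a cut vertex. No other vertex is a cut vertex either.

1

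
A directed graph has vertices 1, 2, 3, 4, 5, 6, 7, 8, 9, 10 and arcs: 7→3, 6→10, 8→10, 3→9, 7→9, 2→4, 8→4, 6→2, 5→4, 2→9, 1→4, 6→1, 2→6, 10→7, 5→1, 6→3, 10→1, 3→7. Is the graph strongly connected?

There is no directed path from 3 to 10, so the graph is not strongly connected.

No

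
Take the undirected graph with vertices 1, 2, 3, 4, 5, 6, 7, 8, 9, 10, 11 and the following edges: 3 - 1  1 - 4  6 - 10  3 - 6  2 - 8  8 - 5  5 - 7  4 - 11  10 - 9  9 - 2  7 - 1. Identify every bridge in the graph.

The edges on the cycle 3-6-10-9-2-8-5-7-1-3 are not bridges since each lies on that cycle.
But removing 1 - 4 disconnects 1 from 4; removing 4 - 11 disconnects 4 from 11 — these are bridges.

1-4, 11-4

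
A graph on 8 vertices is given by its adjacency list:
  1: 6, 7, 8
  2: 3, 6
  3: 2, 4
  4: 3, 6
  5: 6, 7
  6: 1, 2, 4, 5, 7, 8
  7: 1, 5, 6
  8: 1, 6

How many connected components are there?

Starting from 1 we can reach 1, 2, 3, 4, 5, 6, 7, 8. That is one component of size 8.
Total: 1 component.

1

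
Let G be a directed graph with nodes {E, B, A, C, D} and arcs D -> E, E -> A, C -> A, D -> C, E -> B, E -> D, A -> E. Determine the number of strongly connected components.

{A, C, D, E} are all mutually reachable — one SCC of size 4.
{B} is an SCC by itself.
That gives 2 strongly connected components.

2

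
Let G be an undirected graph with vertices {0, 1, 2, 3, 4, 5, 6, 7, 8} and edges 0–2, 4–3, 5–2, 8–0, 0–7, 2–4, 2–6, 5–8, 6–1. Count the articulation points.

4

Removing 0 increases the component count from 1 to 2, so 0 is a cut vertex.
Removing 2 increases the component count from 1 to 3, so 2 is a cut vertex.
Removing 4 increases the component count from 1 to 2, so 4 is a cut vertex.
Likewise 6 is a cut vertex.
By contrast removing 5 leaves 1 component; it is not a cut vertex. No other vertex is a cut vertex either.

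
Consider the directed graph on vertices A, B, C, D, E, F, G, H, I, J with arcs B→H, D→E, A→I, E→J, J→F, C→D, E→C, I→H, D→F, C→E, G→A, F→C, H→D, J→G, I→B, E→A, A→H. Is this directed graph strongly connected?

From C we can reach every vertex (A, B, C, D, E, F, G, H, I, J), and every vertex can reach C (A, B, C, D, E, F, G, H, I, J). So the whole graph is one strongly connected component.

Yes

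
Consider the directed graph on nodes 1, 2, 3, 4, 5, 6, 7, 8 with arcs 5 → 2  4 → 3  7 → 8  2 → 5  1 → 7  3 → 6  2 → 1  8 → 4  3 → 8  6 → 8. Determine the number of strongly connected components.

4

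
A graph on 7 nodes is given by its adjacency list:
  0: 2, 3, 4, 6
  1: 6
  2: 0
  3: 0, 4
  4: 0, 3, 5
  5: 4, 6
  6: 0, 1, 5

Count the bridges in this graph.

The edges on the cycle 6-0-3-4-5-6 are not bridges since each lies on that cycle.
But removing 6-1 disconnects 6 from 1; removing 0-2 disconnects 0 from 2 — these are bridges.
That makes 2 bridges.

2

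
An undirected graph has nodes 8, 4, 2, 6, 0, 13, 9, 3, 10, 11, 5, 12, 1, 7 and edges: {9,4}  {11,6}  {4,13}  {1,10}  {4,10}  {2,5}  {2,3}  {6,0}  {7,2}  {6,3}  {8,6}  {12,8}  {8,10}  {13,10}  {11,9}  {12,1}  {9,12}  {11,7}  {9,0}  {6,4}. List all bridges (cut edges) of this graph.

2-5

The edges on the cycle 11-9-12-8-6-11 are not bridges since each lies on that cycle.
But removing 5—2 disconnects 5 from 2 — this is a bridge.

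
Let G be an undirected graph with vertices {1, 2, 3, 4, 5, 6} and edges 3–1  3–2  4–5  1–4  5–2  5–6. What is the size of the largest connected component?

6

Starting from 1 we can reach 1, 2, 3, 4, 5, 6. That is one component of size 6.
The largest has 6 vertices.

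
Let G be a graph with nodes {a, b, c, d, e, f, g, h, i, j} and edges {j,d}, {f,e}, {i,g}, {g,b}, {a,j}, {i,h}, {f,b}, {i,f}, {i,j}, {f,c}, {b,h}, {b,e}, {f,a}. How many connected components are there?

1

Starting from a we can reach a, b, c, d, e, f, g, h, i, j. That is one component of size 10.
Total: 1 component.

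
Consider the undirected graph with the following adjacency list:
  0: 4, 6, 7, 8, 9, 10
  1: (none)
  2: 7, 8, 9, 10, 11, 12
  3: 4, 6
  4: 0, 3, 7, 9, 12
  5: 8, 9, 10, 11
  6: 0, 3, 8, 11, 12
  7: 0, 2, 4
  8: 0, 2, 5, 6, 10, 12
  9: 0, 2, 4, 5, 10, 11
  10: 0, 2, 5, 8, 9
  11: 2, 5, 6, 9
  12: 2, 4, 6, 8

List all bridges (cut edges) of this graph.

none

The edges on the cycle 4-9-5-10-0-4 are not bridges since each lies on that cycle.
Every edge lies on some cycle, so there are no bridges.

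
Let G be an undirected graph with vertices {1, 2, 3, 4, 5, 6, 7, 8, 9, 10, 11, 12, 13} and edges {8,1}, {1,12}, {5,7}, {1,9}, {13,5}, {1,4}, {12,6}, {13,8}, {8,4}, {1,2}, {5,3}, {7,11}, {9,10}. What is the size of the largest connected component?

13

Starting from 1 we can reach 1, 2, 3, 4, 5, 6, 7, 8, 9, 10, 11, 12, 13. That is one component of size 13.
The largest has 13 vertices.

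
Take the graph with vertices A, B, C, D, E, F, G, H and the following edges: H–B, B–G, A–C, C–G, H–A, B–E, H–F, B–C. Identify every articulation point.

B, H

Removing B increases the component count from 2 to 3, so B is a cut vertex.
Removing H increases the component count from 2 to 3, so H is a cut vertex.
By contrast removing C leaves 2 components; it is not a cut vertex. No other vertex is a cut vertex either.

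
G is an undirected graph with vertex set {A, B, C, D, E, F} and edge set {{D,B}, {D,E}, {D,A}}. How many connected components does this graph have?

F is isolated — a component by itself.
C is isolated — a component by itself.
Starting from A we can reach A, B, D, E. That is one component of size 4.
Total: 3 components.

3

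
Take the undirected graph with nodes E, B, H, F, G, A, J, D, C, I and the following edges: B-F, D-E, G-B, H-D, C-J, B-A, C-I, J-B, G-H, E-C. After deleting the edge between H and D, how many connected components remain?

1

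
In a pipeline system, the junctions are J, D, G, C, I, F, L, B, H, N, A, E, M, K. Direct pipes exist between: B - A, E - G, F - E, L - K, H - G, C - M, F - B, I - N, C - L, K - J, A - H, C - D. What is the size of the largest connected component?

6

Starting from I we can reach I, N. That is one component of size 2.
Starting from A we can reach A, B, E, F, G, H. That is one component of size 6.
Starting from C we can reach C, D, J, K, L, M. That is one component of size 6.
The largest has 6 vertices.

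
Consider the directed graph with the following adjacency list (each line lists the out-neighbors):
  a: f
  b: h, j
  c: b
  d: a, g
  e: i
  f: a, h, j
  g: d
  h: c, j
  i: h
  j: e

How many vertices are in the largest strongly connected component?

6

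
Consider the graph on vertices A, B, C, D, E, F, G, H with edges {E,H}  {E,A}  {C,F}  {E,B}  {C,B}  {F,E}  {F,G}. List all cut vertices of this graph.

E, F

Removing E increases the component count from 2 to 4, so E is a cut vertex.
Removing F increases the component count from 2 to 3, so F is a cut vertex.
By contrast removing A leaves 2 components; it is not a cut vertex. No other vertex is a cut vertex either.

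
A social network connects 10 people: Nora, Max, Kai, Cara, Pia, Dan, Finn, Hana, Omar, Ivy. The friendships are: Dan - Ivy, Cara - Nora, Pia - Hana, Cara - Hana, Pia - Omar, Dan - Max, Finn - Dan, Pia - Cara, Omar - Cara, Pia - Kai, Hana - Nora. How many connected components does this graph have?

Starting from Dan we can reach Dan, Ivy, Max, Finn. That is one component of size 4.
Starting from Kai we can reach Kai, Pia, Cara, Hana, Nora, Omar. That is one component of size 6.
Total: 2 components.

2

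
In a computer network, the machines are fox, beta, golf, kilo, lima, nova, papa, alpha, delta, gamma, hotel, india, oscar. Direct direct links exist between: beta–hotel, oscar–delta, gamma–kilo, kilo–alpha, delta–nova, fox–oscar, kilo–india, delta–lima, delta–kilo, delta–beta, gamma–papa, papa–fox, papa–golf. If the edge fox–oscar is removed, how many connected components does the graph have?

1

fox and oscar are still connected via fox-papa-gamma-kilo-delta-oscar, so the component count stays at 1.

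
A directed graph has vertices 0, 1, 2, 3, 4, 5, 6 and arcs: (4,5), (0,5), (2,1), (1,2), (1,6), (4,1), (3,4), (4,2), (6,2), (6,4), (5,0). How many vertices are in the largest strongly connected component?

{1, 2, 4, 6} are all mutually reachable — one SCC of size 4.
{0, 5} are all mutually reachable — one SCC of size 2.
{3} is an SCC by itself.
The largest has 4 vertices.

4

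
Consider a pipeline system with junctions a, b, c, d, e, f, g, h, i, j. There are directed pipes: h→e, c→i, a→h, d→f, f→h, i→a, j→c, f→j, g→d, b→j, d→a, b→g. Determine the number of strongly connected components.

10

{e} is an SCC by itself.
{b} is an SCC by itself.
{i} is an SCC by itself.
{c} is an SCC by itself.
{g} is an SCC by itself.
(and 5 more singleton SCCs)
That gives 10 strongly connected components.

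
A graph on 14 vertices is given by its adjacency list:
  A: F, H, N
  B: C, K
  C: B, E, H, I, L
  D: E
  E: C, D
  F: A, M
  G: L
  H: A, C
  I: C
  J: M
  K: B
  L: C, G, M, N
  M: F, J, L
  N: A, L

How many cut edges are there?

7

The edges on the cycle C-L-M-F-A-H-C are not bridges since each lies on that cycle.
But removing J-M disconnects J from M; removing E-D disconnects E from D; removing B-C disconnects B from C; removing L-G disconnects L from G — these are bridges.
In total 7 edges are bridges.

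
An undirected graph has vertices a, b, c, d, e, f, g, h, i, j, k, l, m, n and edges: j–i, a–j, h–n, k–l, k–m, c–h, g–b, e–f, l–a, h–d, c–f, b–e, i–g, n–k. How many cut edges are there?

2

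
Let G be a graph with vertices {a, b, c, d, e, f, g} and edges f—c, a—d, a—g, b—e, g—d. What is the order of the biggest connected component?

Starting from b we can reach b, e. That is one component of size 2.
Starting from c we can reach c, f. That is one component of size 2.
Starting from a we can reach a, d, g. That is one component of size 3.
The largest has 3 vertices.

3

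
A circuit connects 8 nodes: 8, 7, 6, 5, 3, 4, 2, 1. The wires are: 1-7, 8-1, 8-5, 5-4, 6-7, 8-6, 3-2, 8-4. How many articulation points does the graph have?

Removing 8 increases the component count from 2 to 3, so 8 is a cut vertex.
By contrast removing 5 leaves 2 components; it is not a cut vertex. No other vertex is a cut vertex either.

1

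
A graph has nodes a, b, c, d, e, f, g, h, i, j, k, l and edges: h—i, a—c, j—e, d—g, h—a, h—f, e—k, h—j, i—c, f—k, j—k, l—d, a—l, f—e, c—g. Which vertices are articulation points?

Removing h increases the component count from 2 to 3, so h is a cut vertex.
By contrast removing d leaves 2 components; it is not a cut vertex. No other vertex is a cut vertex either.

h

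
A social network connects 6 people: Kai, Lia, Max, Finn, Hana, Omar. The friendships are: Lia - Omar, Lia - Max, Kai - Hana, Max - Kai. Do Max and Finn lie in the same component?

No

The component containing Max is {Kai, Lia, Max, Hana, Omar}, and Finn is not in it.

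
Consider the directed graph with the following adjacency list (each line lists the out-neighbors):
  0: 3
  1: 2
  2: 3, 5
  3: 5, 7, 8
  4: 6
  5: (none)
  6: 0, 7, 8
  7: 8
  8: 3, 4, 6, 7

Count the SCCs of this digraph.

{0, 3, 4, 6, 7, 8} are all mutually reachable — one SCC of size 6.
{1} is an SCC by itself.
{5} is an SCC by itself.
{2} is an SCC by itself.
That gives 4 strongly connected components.

4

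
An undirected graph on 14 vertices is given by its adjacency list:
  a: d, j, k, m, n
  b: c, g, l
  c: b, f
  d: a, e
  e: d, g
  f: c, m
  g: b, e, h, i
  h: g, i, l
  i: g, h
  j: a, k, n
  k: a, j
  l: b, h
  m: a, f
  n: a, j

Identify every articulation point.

a

Removing a increases the component count from 1 to 2, so a is a cut vertex.
By contrast removing c leaves 1 component; it is not a cut vertex. No other vertex is a cut vertex either.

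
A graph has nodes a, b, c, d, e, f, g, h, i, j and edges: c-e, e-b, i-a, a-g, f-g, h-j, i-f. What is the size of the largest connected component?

4

d is isolated — a component by itself.
Starting from h we can reach h, j. That is one component of size 2.
Starting from b we can reach b, c, e. That is one component of size 3.
Starting from a we can reach a, f, g, i. That is one component of size 4.
The largest has 4 vertices.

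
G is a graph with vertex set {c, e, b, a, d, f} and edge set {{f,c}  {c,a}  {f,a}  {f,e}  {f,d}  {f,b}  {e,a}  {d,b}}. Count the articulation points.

Removing f increases the component count from 1 to 2, so f is a cut vertex.
By contrast removing a leaves 1 component; it is not a cut vertex. No other vertex is a cut vertex either.

1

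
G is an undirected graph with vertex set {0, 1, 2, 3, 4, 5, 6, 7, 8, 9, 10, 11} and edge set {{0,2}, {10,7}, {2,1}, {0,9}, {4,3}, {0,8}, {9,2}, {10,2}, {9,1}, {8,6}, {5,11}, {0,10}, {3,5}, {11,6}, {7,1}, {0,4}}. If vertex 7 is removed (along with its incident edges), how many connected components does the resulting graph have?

1

With 7 gone, the remaining components are: {0, 1, 2, 3, 4, 5, 6, 8, 9, 10, 11}.
That is 1 component.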